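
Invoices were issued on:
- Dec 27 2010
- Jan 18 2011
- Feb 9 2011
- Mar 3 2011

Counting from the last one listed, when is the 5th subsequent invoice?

Every event comes 22 days after the last (22, 22, 22).
Mar 3 2011 + 22 days = Mar 25 2011.
Mar 25 2011 + 22 days = Apr 16 2011.
Apr 16 2011 + 22 days = May 8 2011.
May 8 2011 + 22 days = May 30 2011.
May 30 2011 + 22 days = Jun 21 2011.

Jun 21 2011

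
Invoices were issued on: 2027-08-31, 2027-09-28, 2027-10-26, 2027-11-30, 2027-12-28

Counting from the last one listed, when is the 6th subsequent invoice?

All Tuesdays; the gaps (28, 28, 35, 28) vary with month length.
This is the last Tuesday of each month.
Last Tuesday of January 2028: 2028-01-25.
February 2028 ends with Tuesday 2028-02-29.
March 2028 ends with Tuesday 2028-03-28.
Last Tuesday of April 2028: 2028-04-25.
Last Tuesday of May 2028: 2028-05-30.
June 2028 ends with Tuesday 2028-06-27.

2028-06-27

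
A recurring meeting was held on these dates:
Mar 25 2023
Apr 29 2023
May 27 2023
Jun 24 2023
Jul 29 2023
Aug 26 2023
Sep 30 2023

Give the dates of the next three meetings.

Every date is a Saturday; gaps 35, 28, 28, 35, 28, 35 days.
Each is the last Saturday of its month (at least one falls on the 29th or later, ruling out '4th Saturday').
October 2023 ends with Saturday Oct 28 2023.
November 2023 ends with Saturday Nov 25 2023.
Last Saturday of December 2023: Dec 30 2023.

Oct 28 2023, Nov 25 2023, Dec 30 2023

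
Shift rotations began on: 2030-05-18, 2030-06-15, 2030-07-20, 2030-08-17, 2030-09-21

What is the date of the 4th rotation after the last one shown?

2031-01-18

All dates are Saturdays, 28, 35, 28, 35 days apart.
Specifically, the 3rd Saturday of each month.
October 2030 — 3rd Saturday is 2030-10-19.
3rd Saturday of November 2030: 2030-11-16.
December 2030 — 3rd Saturday is 2030-12-21.
3rd Saturday of January 2031: 2031-01-18.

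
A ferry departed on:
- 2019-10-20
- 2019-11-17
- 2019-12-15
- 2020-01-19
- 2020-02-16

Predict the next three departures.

2020-03-15, 2020-04-19, 2020-05-17

These are Sundays at 28- or 35-day spacing (28, 28, 35, 28).
The pattern: 3rd Sunday of the month.
3rd Sunday of March 2020: 2020-03-15.
3rd Sunday of April 2020: 2020-04-19.
May 2020 — 3rd Sunday is 2020-05-17.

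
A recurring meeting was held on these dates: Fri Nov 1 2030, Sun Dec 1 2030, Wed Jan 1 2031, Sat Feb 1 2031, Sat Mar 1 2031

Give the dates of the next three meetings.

Tue Apr 1 2031, Thu May 1 2031, Sun Jun 1 2031

The day-of-month is always 1 (30, 31, 31, 28 days between events).
So this recurs on the 1st of each month.
Next: April 2031 → Tue Apr 1 2031.
Next: May 2031 → Thu May 1 2031.
June 2031: Sun Jun 1 2031.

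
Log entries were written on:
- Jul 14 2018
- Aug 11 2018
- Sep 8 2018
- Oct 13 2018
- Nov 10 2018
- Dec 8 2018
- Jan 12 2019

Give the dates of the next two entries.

All dates are Saturdays, 28, 28, 35, 28, 28, 35 days apart.
Specifically, the 2nd Saturday of each month.
February 2019 — 2nd Saturday is Feb 9 2019.
March 2019 — 2nd Saturday is Mar 9 2019.

Feb 9 2019, Mar 9 2019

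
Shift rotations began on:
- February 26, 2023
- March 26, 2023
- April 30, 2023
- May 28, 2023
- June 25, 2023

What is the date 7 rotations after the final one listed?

All Sundays; the gaps (28, 35, 28, 28) vary with month length.
This is the last Sunday of each month.
July 2023 ends with Sunday July 30, 2023.
Last Sunday of August 2023: August 27, 2023.
Last Sunday of September 2023: September 24, 2023.
Last Sunday of October 2023: October 29, 2023.
Last Sunday of November 2023: November 26, 2023.
Last Sunday of December 2023: December 31, 2023.
January 2024 ends with Sunday January 28, 2024.

January 28, 2024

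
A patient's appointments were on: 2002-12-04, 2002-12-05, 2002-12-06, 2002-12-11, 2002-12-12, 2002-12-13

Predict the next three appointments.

2002-12-18, 2002-12-19, 2002-12-20

Every event lands on a Wednesday or Thursday or Friday (gaps cycle 1, 1, 5, 1, 1).
So the schedule is: every Wednesday, Thursday and Friday.
The following Wednesday is 2002-12-18.
Next Thursday: 2002-12-19.
The following Friday is 2002-12-20.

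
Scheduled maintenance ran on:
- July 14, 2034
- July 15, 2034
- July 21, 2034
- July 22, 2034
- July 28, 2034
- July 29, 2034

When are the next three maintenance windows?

August 4, 2034; August 5, 2034; August 11, 2034

Gaps: 1, 6, 1, 6, 1 days — not constant, but cyclic with period 2.
The events fall on every Friday and Saturday.
The following Friday is August 4, 2034.
The following Saturday is August 5, 2034.
The following Friday is August 11, 2034.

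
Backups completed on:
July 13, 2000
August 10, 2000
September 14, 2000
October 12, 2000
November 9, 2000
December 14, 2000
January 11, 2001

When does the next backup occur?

These are Thursdays at 28- or 35-day spacing (28, 35, 28, 28, 35, 28).
The pattern: 2nd Thursday of the month.
February 2001 — 2nd Thursday is February 8, 2001.

February 8, 2001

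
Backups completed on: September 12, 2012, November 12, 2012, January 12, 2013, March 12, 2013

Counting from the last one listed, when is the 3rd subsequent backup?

Each date is the 12th; the gaps (61, 61, 59) track the month lengths.
The rule is the 12th of every 2 months.
Next: May 2013 → May 12, 2013.
July 2013: July 12, 2013.
Next: September 2013 → September 12, 2013.

September 12, 2013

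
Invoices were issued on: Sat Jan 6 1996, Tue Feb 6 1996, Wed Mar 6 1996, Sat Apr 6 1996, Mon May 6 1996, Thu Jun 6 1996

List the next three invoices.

Sat Jul 6 1996, Tue Aug 6 1996, Fri Sep 6 1996

Each date is the 6th; the gaps (31, 29, 31, 30, 31) track the month lengths.
The rule is the 6th of each month.
July 1996: Sat Jul 6 1996.
Next: August 1996 → Tue Aug 6 1996.
September 1996: Fri Sep 6 1996.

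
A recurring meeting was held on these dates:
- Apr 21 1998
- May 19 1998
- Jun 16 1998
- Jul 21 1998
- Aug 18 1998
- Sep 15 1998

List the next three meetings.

Oct 20 1998, Nov 17 1998, Dec 15 1998

All dates are Tuesdays, 28, 28, 35, 28, 28 days apart.
Specifically, the 3rd Tuesday of each month.
3rd Tuesday of October 1998: Oct 20 1998.
November 1998 — 3rd Tuesday is Nov 17 1998.
December 1998 — 3rd Tuesday is Dec 15 1998.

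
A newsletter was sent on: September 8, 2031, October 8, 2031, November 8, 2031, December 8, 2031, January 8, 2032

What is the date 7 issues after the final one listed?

Each date is the 8th; the gaps (30, 31, 30, 31) track the month lengths.
The rule is the 8th of each month.
Next: February 2032 → February 8, 2032.
March 2032: March 8, 2032.
April 2032: April 8, 2032.
Next: May 2032 → May 8, 2032.
Next: June 2032 → June 8, 2032.
July 2032: July 8, 2032.
Next: August 2032 → August 8, 2032.

August 8, 2032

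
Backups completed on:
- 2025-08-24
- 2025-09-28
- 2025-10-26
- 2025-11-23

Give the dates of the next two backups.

2025-12-28, 2026-01-25

All dates are Sundays, 35, 28, 28 days apart.
Specifically, the 4th Sunday of each month.
4th Sunday of December 2025: 2025-12-28.
4th Sunday of January 2026: 2026-01-25.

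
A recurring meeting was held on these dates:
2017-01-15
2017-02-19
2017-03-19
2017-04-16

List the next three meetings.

All dates are Sundays, 35, 28, 28 days apart.
Specifically, the 3rd Sunday of each month.
May 2017 — 3rd Sunday is 2017-05-21.
June 2017 — 3rd Sunday is 2017-06-18.
July 2017 — 3rd Sunday is 2017-07-16.

2017-05-21, 2017-06-18, 2017-07-16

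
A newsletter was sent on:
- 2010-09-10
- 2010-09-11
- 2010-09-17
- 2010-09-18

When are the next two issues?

The gap pattern 1, 6, 1 repeats every 2 events.
These are the Fridays and Saturdays of each week.
Next Friday: 2010-09-24.
The following Saturday is 2010-09-25.

2010-09-24, 2010-09-25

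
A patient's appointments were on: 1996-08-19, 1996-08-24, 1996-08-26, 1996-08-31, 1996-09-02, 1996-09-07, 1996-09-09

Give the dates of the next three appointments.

The gap pattern 5, 2, 5, 2, 5, 2 repeats every 2 events.
These are the Mondays and Saturdays of each week.
Next Saturday: 1996-09-14.
Next Monday: 1996-09-16.
The following Saturday is 1996-09-21.

1996-09-14, 1996-09-16, 1996-09-21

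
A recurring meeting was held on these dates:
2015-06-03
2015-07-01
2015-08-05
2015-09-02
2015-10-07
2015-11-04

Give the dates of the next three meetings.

Gaps: 28, 35, 28, 35, 28 days — a mix of 28 and 35. Every date is a Wednesday.
Each is the 1st Wednesday of its month.
1st Wednesday of December 2015: 2015-12-02.
January 2016 — 1st Wednesday is 2016-01-06.
1st Wednesday of February 2016: 2016-02-03.

2015-12-02, 2016-01-06, 2016-02-03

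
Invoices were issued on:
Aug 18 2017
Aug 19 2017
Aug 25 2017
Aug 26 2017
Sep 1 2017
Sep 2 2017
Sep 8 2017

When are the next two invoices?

Sep 9 2017, Sep 15 2017

Gaps: 1, 6, 1, 6, 1, 6 days — not constant, but cyclic with period 2.
The events fall on every Friday and Saturday.
The following Saturday is Sep 9 2017.
Next Friday: Sep 15 2017.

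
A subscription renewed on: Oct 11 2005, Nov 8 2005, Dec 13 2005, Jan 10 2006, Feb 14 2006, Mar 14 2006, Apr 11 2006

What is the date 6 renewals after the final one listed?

Oct 10 2006

These are Tuesdays at 28- or 35-day spacing (28, 35, 28, 35, 28, 28).
The pattern: 2nd Tuesday of the month.
2nd Tuesday of May 2006: May 9 2006.
2nd Tuesday of June 2006: Jun 13 2006.
2nd Tuesday of July 2006: Jul 11 2006.
2nd Tuesday of August 2006: Aug 8 2006.
September 2006 — 2nd Tuesday is Sep 12 2006.
October 2006 — 2nd Tuesday is Oct 10 2006.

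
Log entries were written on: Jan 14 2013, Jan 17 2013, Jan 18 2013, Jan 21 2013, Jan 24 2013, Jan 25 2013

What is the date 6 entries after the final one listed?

Gaps: 3, 1, 3, 3, 1 days — not constant, but cyclic with period 3.
The events fall on every Monday, Thursday and Friday.
The following Monday is Jan 28 2013.
The following Thursday is Jan 31 2013.
Next Friday: Feb 1 2013.
The following Monday is Feb 4 2013.
Next Thursday: Feb 7 2013.
Next Friday: Feb 8 2013.

Feb 8 2013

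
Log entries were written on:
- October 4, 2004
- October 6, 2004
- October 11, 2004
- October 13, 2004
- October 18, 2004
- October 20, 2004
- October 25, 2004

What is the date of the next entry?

October 27, 2004

The gap pattern 2, 5, 2, 5, 2, 5 repeats every 2 events.
These are the Mondays and Wednesdays of each week.
Next Wednesday: October 27, 2004.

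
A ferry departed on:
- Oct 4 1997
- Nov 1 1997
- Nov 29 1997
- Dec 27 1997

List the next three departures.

Jan 24 1998, Feb 21 1998, Mar 21 1998

The spacing is 28, 28, 28 days — always 28 days.
Dec 27 1997 + 28 days = Jan 24 1998.
Jan 24 1998 + 28 days = Feb 21 1998.
Feb 21 1998 + 28 days = Mar 21 1998.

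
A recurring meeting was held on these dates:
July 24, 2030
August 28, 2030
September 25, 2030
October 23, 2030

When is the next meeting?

November 27, 2030

All dates are Wednesdays, 35, 28, 28 days apart.
Specifically, the 4th Wednesday of each month.
4th Wednesday of November 2030: November 27, 2030.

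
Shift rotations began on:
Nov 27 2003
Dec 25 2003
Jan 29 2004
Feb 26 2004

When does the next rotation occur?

Mar 25 2004

Every date is a Thursday; gaps 28, 35, 28 days.
Each is the last Thursday of its month (at least one falls on the 29th or later, ruling out '4th Thursday').
March 2004 ends with Thursday Mar 25 2004.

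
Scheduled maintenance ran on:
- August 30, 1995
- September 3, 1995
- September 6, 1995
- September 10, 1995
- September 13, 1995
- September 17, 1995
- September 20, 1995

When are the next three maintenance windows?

September 24, 1995; September 27, 1995; October 1, 1995

Every event lands on a Wednesday or Sunday (gaps cycle 4, 3, 4, 3, 4, 3).
So the schedule is: every Wednesday and Sunday.
The following Sunday is September 24, 1995.
Next Wednesday: September 27, 1995.
The following Sunday is October 1, 1995.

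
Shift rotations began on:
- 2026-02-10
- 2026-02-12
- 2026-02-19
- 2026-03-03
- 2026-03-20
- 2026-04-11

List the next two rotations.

2026-05-08, 2026-06-09

Intervals are 2, 7, 12, 17, 22 days — an arithmetic progression with common difference 5.
Next gap: 27 days. 2026-04-11 + 27 days = 2026-05-08.
Next gap: 32 days. 2026-05-08 + 32 days = 2026-06-09.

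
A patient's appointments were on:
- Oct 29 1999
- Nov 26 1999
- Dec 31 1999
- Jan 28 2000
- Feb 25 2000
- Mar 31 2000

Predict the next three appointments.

Apr 28 2000, May 26 2000, Jun 30 2000

Every date is a Friday; gaps 28, 35, 28, 28, 35 days.
Each is the last Friday of its month (at least one falls on the 29th or later, ruling out '4th Friday').
April 2000 ends with Friday Apr 28 2000.
May 2000 ends with Friday May 26 2000.
June 2000 ends with Friday Jun 30 2000.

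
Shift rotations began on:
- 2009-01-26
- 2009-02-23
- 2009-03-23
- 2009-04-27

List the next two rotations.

2009-05-25, 2009-06-22

All dates are Mondays, 28, 28, 35 days apart.
Specifically, the 4th Monday of each month.
May 2009 — 4th Monday is 2009-05-25.
4th Monday of June 2009: 2009-06-22.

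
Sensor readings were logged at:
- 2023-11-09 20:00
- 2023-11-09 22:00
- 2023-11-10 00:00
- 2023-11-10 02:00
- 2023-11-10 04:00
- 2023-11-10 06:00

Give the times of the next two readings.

2023-11-10 08:00, 2023-11-10 10:00

Gaps: 2, 2, 2, 2, 2 hours — each event is 2 hours after the previous one.
2023-11-10 06:00 + 2 h = 2023-11-10 08:00.
2023-11-10 08:00 + 2 h = 2023-11-10 10:00.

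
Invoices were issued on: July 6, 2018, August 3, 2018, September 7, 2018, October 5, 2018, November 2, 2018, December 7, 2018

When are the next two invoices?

January 4, 2019; February 1, 2019

These are Fridays at 28- or 35-day spacing (28, 35, 28, 28, 35).
The pattern: 1st Friday of the month.
1st Friday of January 2019: January 4, 2019.
February 2019 — 1st Friday is February 1, 2019.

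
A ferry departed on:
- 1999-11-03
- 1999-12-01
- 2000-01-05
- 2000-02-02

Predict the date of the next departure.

These are Wednesdays at 28- or 35-day spacing (28, 35, 28).
The pattern: 1st Wednesday of the month.
March 2000 — 1st Wednesday is 2000-03-01.

2000-03-01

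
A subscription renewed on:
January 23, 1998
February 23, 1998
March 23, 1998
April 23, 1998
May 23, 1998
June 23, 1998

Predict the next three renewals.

Each date is the 23rd; the gaps (31, 28, 31, 30, 31) track the month lengths.
The rule is the 23rd of each month.
July 1998: July 23, 1998.
August 1998: August 23, 1998.
September 1998: September 23, 1998.

July 23, 1998; August 23, 1998; September 23, 1998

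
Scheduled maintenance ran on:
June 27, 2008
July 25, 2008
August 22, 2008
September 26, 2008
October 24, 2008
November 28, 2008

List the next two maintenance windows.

December 26, 2008; January 23, 2009

All dates are Fridays, 28, 28, 35, 28, 35 days apart.
Specifically, the 4th Friday of each month.
December 2008 — 4th Friday is December 26, 2008.
January 2009 — 4th Friday is January 23, 2009.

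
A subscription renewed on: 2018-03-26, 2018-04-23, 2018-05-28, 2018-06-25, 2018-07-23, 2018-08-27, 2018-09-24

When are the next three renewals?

Gaps: 28, 35, 28, 28, 35, 28 days — a mix of 28 and 35. Every date is a Monday.
Each is the 4th Monday of its month.
4th Monday of October 2018: 2018-10-22.
4th Monday of November 2018: 2018-11-26.
December 2018 — 4th Monday is 2018-12-24.

2018-10-22, 2018-11-26, 2018-12-24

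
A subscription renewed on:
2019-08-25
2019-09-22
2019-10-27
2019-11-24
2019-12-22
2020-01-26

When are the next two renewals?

2020-02-23, 2020-03-22

All dates are Sundays, 28, 35, 28, 28, 35 days apart.
Specifically, the 4th Sunday of each month.
February 2020 — 4th Sunday is 2020-02-23.
4th Sunday of March 2020: 2020-03-22.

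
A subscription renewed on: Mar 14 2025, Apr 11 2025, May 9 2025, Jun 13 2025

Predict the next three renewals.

Jul 11 2025, Aug 8 2025, Sep 12 2025

These are Fridays at 28- or 35-day spacing (28, 28, 35).
The pattern: 2nd Friday of the month.
July 2025 — 2nd Friday is Jul 11 2025.
August 2025 — 2nd Friday is Aug 8 2025.
September 2025 — 2nd Friday is Sep 12 2025.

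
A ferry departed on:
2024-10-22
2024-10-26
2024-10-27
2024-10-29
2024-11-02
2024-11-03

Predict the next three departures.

2024-11-05, 2024-11-09, 2024-11-10

The gap pattern 4, 1, 2, 4, 1 repeats every 3 events.
These are the Tuesdays, Saturdays and Sundays of each week.
Next Tuesday: 2024-11-05.
The following Saturday is 2024-11-09.
The following Sunday is 2024-11-10.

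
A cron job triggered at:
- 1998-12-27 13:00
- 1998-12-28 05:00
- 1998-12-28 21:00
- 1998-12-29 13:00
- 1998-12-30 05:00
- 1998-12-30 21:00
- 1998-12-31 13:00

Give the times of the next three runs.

The interval is a steady 16 hours (16, 16, 16, 16, 16, 16).
1998-12-31 13:00 + 16 h = 1999-01-01 05:00.
1999-01-01 05:00 + 16 h = 1999-01-01 21:00.
1999-01-01 21:00 + 16 h = 1999-01-02 13:00.

1999-01-01 05:00, 1999-01-01 21:00, 1999-01-02 13:00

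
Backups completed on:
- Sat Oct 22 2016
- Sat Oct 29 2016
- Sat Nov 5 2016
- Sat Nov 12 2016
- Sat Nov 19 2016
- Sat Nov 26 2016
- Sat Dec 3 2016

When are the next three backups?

The spacing is 7, 7, 7, 7, 7, 7 days — always 7 days.
Sat Dec 3 2016 + 7 days = Sat Dec 10 2016.
Sat Dec 10 2016 + 7 days = Sat Dec 17 2016.
Sat Dec 17 2016 + 7 days = Sat Dec 24 2016.

Sat Dec 10 2016, Sat Dec 17 2016, Sat Dec 24 2016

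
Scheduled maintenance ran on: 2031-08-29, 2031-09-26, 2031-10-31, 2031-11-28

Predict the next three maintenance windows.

All Fridays; the gaps (28, 35, 28) vary with month length.
This is the last Friday of each month.
Last Friday of December 2031: 2031-12-26.
January 2032 ends with Friday 2032-01-30.
Last Friday of February 2032: 2032-02-27.

2031-12-26, 2032-01-30, 2032-02-27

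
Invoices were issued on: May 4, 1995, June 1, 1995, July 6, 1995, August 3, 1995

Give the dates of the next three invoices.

September 7, 1995; October 5, 1995; November 2, 1995

Gaps: 28, 35, 28 days — a mix of 28 and 35. Every date is a Thursday.
Each is the 1st Thursday of its month.
1st Thursday of September 1995: September 7, 1995.
October 1995 — 1st Thursday is October 5, 1995.
November 1995 — 1st Thursday is November 2, 1995.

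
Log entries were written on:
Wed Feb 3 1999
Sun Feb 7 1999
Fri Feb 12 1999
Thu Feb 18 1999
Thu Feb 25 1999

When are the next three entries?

Fri Mar 5 1999, Sun Mar 14 1999, Wed Mar 24 1999

The spacing grows by 1 each time: 4, 5, 6, 7 days.
Next gap: 8 days. Thu Feb 25 1999 + 8 days = Fri Mar 5 1999.
Next gap: 9 days. Fri Mar 5 1999 + 9 days = Sun Mar 14 1999.
Next gap: 10 days. Sun Mar 14 1999 + 10 days = Wed Mar 24 1999.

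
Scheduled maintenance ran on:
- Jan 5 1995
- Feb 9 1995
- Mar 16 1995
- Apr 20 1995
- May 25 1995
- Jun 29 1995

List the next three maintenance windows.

Aug 3 1995, Sep 7 1995, Oct 12 1995

The spacing is 35, 35, 35, 35, 35 days — always 35 days.
Jun 29 1995 + 35 days = Aug 3 1995.
Aug 3 1995 + 35 days = Sep 7 1995.
Sep 7 1995 + 35 days = Oct 12 1995.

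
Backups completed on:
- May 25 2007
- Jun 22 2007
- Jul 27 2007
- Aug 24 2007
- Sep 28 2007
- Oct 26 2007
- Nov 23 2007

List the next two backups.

All dates are Fridays, 28, 35, 28, 35, 28, 28 days apart.
Specifically, the 4th Friday of each month.
December 2007 — 4th Friday is Dec 28 2007.
4th Friday of January 2008: Jan 25 2008.

Dec 28 2007, Jan 25 2008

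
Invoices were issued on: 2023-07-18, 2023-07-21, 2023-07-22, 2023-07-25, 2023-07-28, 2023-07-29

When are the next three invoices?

2023-08-01, 2023-08-04, 2023-08-05

Gaps: 3, 1, 3, 3, 1 days — not constant, but cyclic with period 3.
The events fall on every Tuesday, Friday and Saturday.
Next Tuesday: 2023-08-01.
The following Friday is 2023-08-04.
The following Saturday is 2023-08-05.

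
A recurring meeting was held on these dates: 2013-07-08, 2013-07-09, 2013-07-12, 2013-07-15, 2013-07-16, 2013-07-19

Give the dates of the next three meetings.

Every event lands on a Monday or Tuesday or Friday (gaps cycle 1, 3, 3, 1, 3).
So the schedule is: every Monday, Tuesday and Friday.
Next Monday: 2013-07-22.
The following Tuesday is 2013-07-23.
Next Friday: 2013-07-26.

2013-07-22, 2013-07-23, 2013-07-26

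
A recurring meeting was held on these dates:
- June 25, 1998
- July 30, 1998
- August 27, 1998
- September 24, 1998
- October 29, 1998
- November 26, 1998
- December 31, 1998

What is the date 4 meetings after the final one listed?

All Thursdays; the gaps (35, 28, 28, 35, 28, 35) vary with month length.
This is the last Thursday of each month.
Last Thursday of January 1999: January 28, 1999.
February 1999 ends with Thursday February 25, 1999.
March 1999 ends with Thursday March 25, 1999.
April 1999 ends with Thursday April 29, 1999.

April 29, 1999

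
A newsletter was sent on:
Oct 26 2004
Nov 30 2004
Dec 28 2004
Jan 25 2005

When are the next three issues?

Feb 22 2005, Mar 29 2005, Apr 26 2005

These are Tuesdays with 35, 28, 28-day gaps.
Each is the final Tuesday of its month — Nov 30 2004 is past the 28th, so '4th Tuesday' doesn't fit.
Last Tuesday of February 2005: Feb 22 2005.
Last Tuesday of March 2005: Mar 29 2005.
Last Tuesday of April 2005: Apr 26 2005.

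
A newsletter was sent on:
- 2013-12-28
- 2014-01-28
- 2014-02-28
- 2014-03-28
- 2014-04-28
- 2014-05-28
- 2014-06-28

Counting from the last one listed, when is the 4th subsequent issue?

2014-10-28

The day-of-month is always 28 (31, 31, 28, 31, 30, 31 days between events).
So this recurs on the 28th of each month.
Next: July 2014 → 2014-07-28.
August 2014: 2014-08-28.
September 2014: 2014-09-28.
Next: October 2014 → 2014-10-28.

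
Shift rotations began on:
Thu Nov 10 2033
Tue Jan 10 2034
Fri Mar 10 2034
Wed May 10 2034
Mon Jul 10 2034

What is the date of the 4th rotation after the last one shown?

Gaps: 61, 59, 61, 61 days — not constant. Every event is on the 10th of the month.
Pattern: the 10th of every 2 months.
Next: September 2034 → Sun Sep 10 2034.
November 2034: Fri Nov 10 2034.
January 2035: Wed Jan 10 2035.
Next: March 2035 → Sat Mar 10 2035.

Sat Mar 10 2035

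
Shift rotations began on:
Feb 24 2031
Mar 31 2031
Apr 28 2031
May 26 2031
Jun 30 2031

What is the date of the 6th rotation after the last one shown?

Dec 29 2031

All Mondays; the gaps (35, 28, 28, 35) vary with month length.
This is the last Monday of each month.
July 2031 ends with Monday Jul 28 2031.
August 2031 ends with Monday Aug 25 2031.
September 2031 ends with Monday Sep 29 2031.
Last Monday of October 2031: Oct 27 2031.
Last Monday of November 2031: Nov 24 2031.
December 2031 ends with Monday Dec 29 2031.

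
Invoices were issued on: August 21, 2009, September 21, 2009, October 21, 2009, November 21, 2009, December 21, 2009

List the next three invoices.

Each date is the 21st; the gaps (31, 30, 31, 30) track the month lengths.
The rule is the 21st of each month.
Next: January 2010 → January 21, 2010.
February 2010: February 21, 2010.
Next: March 2010 → March 21, 2010.

January 21, 2010; February 21, 2010; March 21, 2010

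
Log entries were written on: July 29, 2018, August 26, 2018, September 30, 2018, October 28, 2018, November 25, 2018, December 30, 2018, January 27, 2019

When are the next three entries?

February 24, 2019; March 31, 2019; April 28, 2019

All Sundays; the gaps (28, 35, 28, 28, 35, 28) vary with month length.
This is the last Sunday of each month.
February 2019 ends with Sunday February 24, 2019.
Last Sunday of March 2019: March 31, 2019.
Last Sunday of April 2019: April 28, 2019.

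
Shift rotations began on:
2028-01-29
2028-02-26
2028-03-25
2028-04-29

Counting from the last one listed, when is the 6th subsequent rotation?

2028-10-28

All Saturdays; the gaps (28, 28, 35) vary with month length.
This is the last Saturday of each month.
May 2028 ends with Saturday 2028-05-27.
June 2028 ends with Saturday 2028-06-24.
July 2028 ends with Saturday 2028-07-29.
August 2028 ends with Saturday 2028-08-26.
Last Saturday of September 2028: 2028-09-30.
October 2028 ends with Saturday 2028-10-28.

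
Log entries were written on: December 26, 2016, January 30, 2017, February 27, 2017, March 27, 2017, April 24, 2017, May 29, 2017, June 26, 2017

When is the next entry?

These are Mondays with 35, 28, 28, 28, 35, 28-day gaps.
Each is the final Monday of its month — January 30, 2017 is past the 28th, so '4th Monday' doesn't fit.
Last Monday of July 2017: July 31, 2017.

July 31, 2017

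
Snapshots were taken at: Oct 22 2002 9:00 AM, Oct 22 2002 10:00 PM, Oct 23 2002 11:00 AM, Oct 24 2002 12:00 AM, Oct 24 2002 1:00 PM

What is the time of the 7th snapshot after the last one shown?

Gaps: 13, 13, 13, 13 hours — each event is 13 hours after the previous one.
Oct 24 2002 1:00 PM + 13 h = Oct 25 2002 2:00 AM.
Oct 25 2002 2:00 AM + 13 h = Oct 25 2002 3:00 PM.
Oct 25 2002 3:00 PM + 13 h = Oct 26 2002 4:00 AM.
Oct 26 2002 4:00 AM + 13 h = Oct 26 2002 5:00 PM.
Oct 26 2002 5:00 PM + 13 h = Oct 27 2002 6:00 AM.
Oct 27 2002 6:00 AM + 13 h = Oct 27 2002 7:00 PM.
Oct 27 2002 7:00 PM + 13 h = Oct 28 2002 8:00 AM.

Oct 28 2002 8:00 AM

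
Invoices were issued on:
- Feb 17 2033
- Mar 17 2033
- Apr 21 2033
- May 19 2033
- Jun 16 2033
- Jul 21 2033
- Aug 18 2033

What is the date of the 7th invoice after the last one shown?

All dates are Thursdays, 28, 35, 28, 28, 35, 28 days apart.
Specifically, the 3rd Thursday of each month.
September 2033 — 3rd Thursday is Sep 15 2033.
October 2033 — 3rd Thursday is Oct 20 2033.
November 2033 — 3rd Thursday is Nov 17 2033.
December 2033 — 3rd Thursday is Dec 15 2033.
January 2034 — 3rd Thursday is Jan 19 2034.
February 2034 — 3rd Thursday is Feb 16 2034.
March 2034 — 3rd Thursday is Mar 16 2034.

Mar 16 2034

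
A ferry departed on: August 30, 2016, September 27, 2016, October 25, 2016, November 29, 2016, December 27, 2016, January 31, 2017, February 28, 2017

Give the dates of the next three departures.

March 28, 2017; April 25, 2017; May 30, 2017

All Tuesdays; the gaps (28, 28, 35, 28, 35, 28) vary with month length.
This is the last Tuesday of each month.
March 2017 ends with Tuesday March 28, 2017.
April 2017 ends with Tuesday April 25, 2017.
Last Tuesday of May 2017: May 30, 2017.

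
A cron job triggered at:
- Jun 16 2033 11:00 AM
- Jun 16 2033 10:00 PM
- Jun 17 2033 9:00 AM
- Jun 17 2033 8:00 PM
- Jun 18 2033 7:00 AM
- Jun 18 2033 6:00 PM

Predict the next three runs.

Gaps: 11, 11, 11, 11, 11 hours — each event is 11 hours after the previous one.
Jun 18 2033 6:00 PM + 11 h = Jun 19 2033 5:00 AM.
Jun 19 2033 5:00 AM + 11 h = Jun 19 2033 4:00 PM.
Jun 19 2033 4:00 PM + 11 h = Jun 20 2033 3:00 AM.

Jun 19 2033 5:00 AM, Jun 19 2033 4:00 PM, Jun 20 2033 3:00 AM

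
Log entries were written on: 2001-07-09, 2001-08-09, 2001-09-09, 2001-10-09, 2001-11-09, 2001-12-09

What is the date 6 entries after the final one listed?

Gaps: 31, 31, 30, 31, 30 days — not constant. Every event is on the 9th of the month.
Pattern: the 9th of each month.
Next: January 2002 → 2002-01-09.
Next: February 2002 → 2002-02-09.
March 2002: 2002-03-09.
Next: April 2002 → 2002-04-09.
Next: May 2002 → 2002-05-09.
Next: June 2002 → 2002-06-09.

2002-06-09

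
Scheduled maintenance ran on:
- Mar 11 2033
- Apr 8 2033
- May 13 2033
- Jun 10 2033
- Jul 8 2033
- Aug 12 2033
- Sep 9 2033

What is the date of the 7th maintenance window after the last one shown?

All dates are Fridays, 28, 35, 28, 28, 35, 28 days apart.
Specifically, the 2nd Friday of each month.
2nd Friday of October 2033: Oct 14 2033.
November 2033 — 2nd Friday is Nov 11 2033.
December 2033 — 2nd Friday is Dec 9 2033.
2nd Friday of January 2034: Jan 13 2034.
2nd Friday of February 2034: Feb 10 2034.
March 2034 — 2nd Friday is Mar 10 2034.
2nd Friday of April 2034: Apr 14 2034.

Apr 14 2034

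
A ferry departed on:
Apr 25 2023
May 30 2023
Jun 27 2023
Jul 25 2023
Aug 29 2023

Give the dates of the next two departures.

These are Tuesdays with 35, 28, 28, 35-day gaps.
Each is the final Tuesday of its month — May 30 2023 is past the 28th, so '4th Tuesday' doesn't fit.
September 2023 ends with Tuesday Sep 26 2023.
October 2023 ends with Tuesday Oct 31 2023.

Sep 26 2023, Oct 31 2023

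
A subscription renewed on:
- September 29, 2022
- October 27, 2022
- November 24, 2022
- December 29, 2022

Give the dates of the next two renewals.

Every date is a Thursday; gaps 28, 28, 35 days.
Each is the last Thursday of its month (at least one falls on the 29th or later, ruling out '4th Thursday').
January 2023 ends with Thursday January 26, 2023.
February 2023 ends with Thursday February 23, 2023.

January 26, 2023; February 23, 2023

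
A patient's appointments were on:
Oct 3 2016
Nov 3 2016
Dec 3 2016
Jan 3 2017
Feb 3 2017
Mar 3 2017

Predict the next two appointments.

Apr 3 2017, May 3 2017

Gaps: 31, 30, 31, 31, 28 days — not constant. Every event is on the 3rd of the month.
Pattern: the 3rd of each month.
Next: April 2017 → Apr 3 2017.
May 2017: May 3 2017.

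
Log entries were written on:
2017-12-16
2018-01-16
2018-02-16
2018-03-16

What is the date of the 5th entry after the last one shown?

2018-08-16

The day-of-month is always 16 (31, 31, 28 days between events).
So this recurs on the 16th of each month.
April 2018: 2018-04-16.
May 2018: 2018-05-16.
June 2018: 2018-06-16.
July 2018: 2018-07-16.
Next: August 2018 → 2018-08-16.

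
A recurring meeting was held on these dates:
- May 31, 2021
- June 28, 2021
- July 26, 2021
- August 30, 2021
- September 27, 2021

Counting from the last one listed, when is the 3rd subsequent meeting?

These are Mondays with 28, 28, 35, 28-day gaps.
Each is the final Monday of its month — May 31, 2021 is past the 28th, so '4th Monday' doesn't fit.
October 2021 ends with Monday October 25, 2021.
Last Monday of November 2021: November 29, 2021.
December 2021 ends with Monday December 27, 2021.

December 27, 2021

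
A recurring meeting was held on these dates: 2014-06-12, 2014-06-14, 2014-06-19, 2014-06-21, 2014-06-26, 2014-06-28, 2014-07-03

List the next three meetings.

Gaps: 2, 5, 2, 5, 2, 5 days — not constant, but cyclic with period 2.
The events fall on every Thursday and Saturday.
Next Saturday: 2014-07-05.
The following Thursday is 2014-07-10.
The following Saturday is 2014-07-12.

2014-07-05, 2014-07-10, 2014-07-12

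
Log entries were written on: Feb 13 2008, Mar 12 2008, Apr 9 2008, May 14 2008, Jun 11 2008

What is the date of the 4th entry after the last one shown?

Oct 8 2008

These are Wednesdays at 28- or 35-day spacing (28, 28, 35, 28).
The pattern: 2nd Wednesday of the month.
2nd Wednesday of July 2008: Jul 9 2008.
2nd Wednesday of August 2008: Aug 13 2008.
2nd Wednesday of September 2008: Sep 10 2008.
October 2008 — 2nd Wednesday is Oct 8 2008.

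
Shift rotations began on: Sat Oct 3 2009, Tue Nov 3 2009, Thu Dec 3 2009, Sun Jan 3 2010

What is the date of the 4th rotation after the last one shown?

Each date is the 3rd; the gaps (31, 30, 31) track the month lengths.
The rule is the 3rd of each month.
February 2010: Wed Feb 3 2010.
March 2010: Wed Mar 3 2010.
Next: April 2010 → Sat Apr 3 2010.
Next: May 2010 → Mon May 3 2010.

Mon May 3 2010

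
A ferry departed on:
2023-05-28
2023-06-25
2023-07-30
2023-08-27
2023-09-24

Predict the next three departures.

2023-10-29, 2023-11-26, 2023-12-31

These are Sundays with 28, 35, 28, 28-day gaps.
Each is the final Sunday of its month — 2023-07-30 is past the 28th, so '4th Sunday' doesn't fit.
October 2023 ends with Sunday 2023-10-29.
Last Sunday of November 2023: 2023-11-26.
Last Sunday of December 2023: 2023-12-31.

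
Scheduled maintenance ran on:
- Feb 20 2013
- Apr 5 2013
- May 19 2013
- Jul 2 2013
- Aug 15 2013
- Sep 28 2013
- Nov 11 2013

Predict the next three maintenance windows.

Dec 25 2013, Feb 7 2014, Mar 23 2014

Every event comes 44 days after the last (44, 44, 44, 44, 44, 44).
Nov 11 2013 + 44 days = Dec 25 2013.
Dec 25 2013 + 44 days = Feb 7 2014.
Feb 7 2014 + 44 days = Mar 23 2014.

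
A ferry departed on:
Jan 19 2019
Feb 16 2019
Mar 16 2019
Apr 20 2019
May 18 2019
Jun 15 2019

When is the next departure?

All dates are Saturdays, 28, 28, 35, 28, 28 days apart.
Specifically, the 3rd Saturday of each month.
July 2019 — 3rd Saturday is Jul 20 2019.

Jul 20 2019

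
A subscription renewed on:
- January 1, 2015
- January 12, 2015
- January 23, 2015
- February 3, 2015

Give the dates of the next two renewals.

Gaps between consecutive events: 11, 11, 11 days — a constant 11-day interval.
February 3, 2015 + 11 days = February 14, 2015.
February 14, 2015 + 11 days = February 25, 2015.

February 14, 2015; February 25, 2015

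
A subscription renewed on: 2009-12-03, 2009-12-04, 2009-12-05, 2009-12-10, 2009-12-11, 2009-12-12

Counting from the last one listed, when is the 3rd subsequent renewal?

2009-12-19

Gaps: 1, 1, 5, 1, 1 days — not constant, but cyclic with period 3.
The events fall on every Thursday, Friday and Saturday.
Next Thursday: 2009-12-17.
Next Friday: 2009-12-18.
The following Saturday is 2009-12-19.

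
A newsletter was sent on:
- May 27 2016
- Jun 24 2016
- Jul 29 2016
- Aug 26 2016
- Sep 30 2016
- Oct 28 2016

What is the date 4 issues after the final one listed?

All Fridays; the gaps (28, 35, 28, 35, 28) vary with month length.
This is the last Friday of each month.
Last Friday of November 2016: Nov 25 2016.
December 2016 ends with Friday Dec 30 2016.
January 2017 ends with Friday Jan 27 2017.
Last Friday of February 2017: Feb 24 2017.

Feb 24 2017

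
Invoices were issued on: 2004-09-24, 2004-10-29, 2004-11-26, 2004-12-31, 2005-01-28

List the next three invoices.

All Fridays; the gaps (35, 28, 35, 28) vary with month length.
This is the last Friday of each month.
Last Friday of February 2005: 2005-02-25.
March 2005 ends with Friday 2005-03-25.
April 2005 ends with Friday 2005-04-29.

2005-02-25, 2005-03-25, 2005-04-29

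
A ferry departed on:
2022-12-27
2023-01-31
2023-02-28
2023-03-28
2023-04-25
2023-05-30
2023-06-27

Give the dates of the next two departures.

Every date is a Tuesday; gaps 35, 28, 28, 28, 35, 28 days.
Each is the last Tuesday of its month (at least one falls on the 29th or later, ruling out '4th Tuesday').
July 2023 ends with Tuesday 2023-07-25.
August 2023 ends with Tuesday 2023-08-29.

2023-07-25, 2023-08-29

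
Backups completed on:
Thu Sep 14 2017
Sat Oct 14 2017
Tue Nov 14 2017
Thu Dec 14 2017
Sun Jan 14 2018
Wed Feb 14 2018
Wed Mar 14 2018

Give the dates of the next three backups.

Sat Apr 14 2018, Mon May 14 2018, Thu Jun 14 2018

Each date is the 14th; the gaps (30, 31, 30, 31, 31, 28) track the month lengths.
The rule is the 14th of each month.
April 2018: Sat Apr 14 2018.
May 2018: Mon May 14 2018.
Next: June 2018 → Thu Jun 14 2018.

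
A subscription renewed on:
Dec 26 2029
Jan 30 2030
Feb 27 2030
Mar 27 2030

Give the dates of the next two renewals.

Apr 24 2030, May 29 2030

These are Wednesdays with 35, 28, 28-day gaps.
Each is the final Wednesday of its month — Jan 30 2030 is past the 28th, so '4th Wednesday' doesn't fit.
April 2030 ends with Wednesday Apr 24 2030.
May 2030 ends with Wednesday May 29 2030.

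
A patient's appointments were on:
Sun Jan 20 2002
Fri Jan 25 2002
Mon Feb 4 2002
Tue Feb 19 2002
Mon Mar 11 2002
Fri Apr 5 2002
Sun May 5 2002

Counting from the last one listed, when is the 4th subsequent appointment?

Gaps: 5, 10, 15, 20, 25, 30 days — each gap is 5 larger than the previous one.
Next gap: 35 days. Sun May 5 2002 + 35 days = Sun Jun 9 2002.
Next gap: 40 days. Sun Jun 9 2002 + 40 days = Fri Jul 19 2002.
Next gap: 45 days. Fri Jul 19 2002 + 45 days = Mon Sep 2 2002.
Next gap: 50 days. Mon Sep 2 2002 + 50 days = Tue Oct 22 2002.

Tue Oct 22 2002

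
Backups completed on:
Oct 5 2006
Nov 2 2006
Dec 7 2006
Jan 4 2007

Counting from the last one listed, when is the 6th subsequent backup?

Jul 5 2007

All dates are Thursdays, 28, 35, 28 days apart.
Specifically, the 1st Thursday of each month.
February 2007 — 1st Thursday is Feb 1 2007.
1st Thursday of March 2007: Mar 1 2007.
1st Thursday of April 2007: Apr 5 2007.
May 2007 — 1st Thursday is May 3 2007.
June 2007 — 1st Thursday is Jun 7 2007.
July 2007 — 1st Thursday is Jul 5 2007.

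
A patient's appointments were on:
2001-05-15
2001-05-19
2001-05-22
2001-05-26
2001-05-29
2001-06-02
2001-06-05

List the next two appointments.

2001-06-09, 2001-06-12

Gaps: 4, 3, 4, 3, 4, 3 days — not constant, but cyclic with period 2.
The events fall on every Tuesday and Saturday.
The following Saturday is 2001-06-09.
Next Tuesday: 2001-06-12.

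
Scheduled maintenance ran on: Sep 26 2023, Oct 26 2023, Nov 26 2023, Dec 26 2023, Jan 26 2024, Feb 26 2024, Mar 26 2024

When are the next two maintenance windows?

Each date is the 26th; the gaps (30, 31, 30, 31, 31, 29) track the month lengths.
The rule is the 26th of each month.
Next: April 2024 → Apr 26 2024.
Next: May 2024 → May 26 2024.

Apr 26 2024, May 26 2024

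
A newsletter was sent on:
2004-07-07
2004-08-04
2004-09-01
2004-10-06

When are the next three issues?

2004-11-03, 2004-12-01, 2005-01-05

All dates are Wednesdays, 28, 28, 35 days apart.
Specifically, the 1st Wednesday of each month.
November 2004 — 1st Wednesday is 2004-11-03.
December 2004 — 1st Wednesday is 2004-12-01.
1st Wednesday of January 2005: 2005-01-05.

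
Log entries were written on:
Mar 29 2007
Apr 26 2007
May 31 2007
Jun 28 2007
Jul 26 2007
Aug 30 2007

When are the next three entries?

Sep 27 2007, Oct 25 2007, Nov 29 2007

All Thursdays; the gaps (28, 35, 28, 28, 35) vary with month length.
This is the last Thursday of each month.
Last Thursday of September 2007: Sep 27 2007.
October 2007 ends with Thursday Oct 25 2007.
Last Thursday of November 2007: Nov 29 2007.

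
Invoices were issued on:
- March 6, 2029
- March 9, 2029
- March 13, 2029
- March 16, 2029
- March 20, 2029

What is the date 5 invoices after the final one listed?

Every event lands on a Tuesday or Friday (gaps cycle 3, 4, 3, 4).
So the schedule is: every Tuesday and Friday.
The following Friday is March 23, 2029.
The following Tuesday is March 27, 2029.
The following Friday is March 30, 2029.
The following Tuesday is April 3, 2029.
The following Friday is April 6, 2029.

April 6, 2029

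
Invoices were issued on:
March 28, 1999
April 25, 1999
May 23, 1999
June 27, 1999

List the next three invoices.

July 25, 1999; August 22, 1999; September 26, 1999

These are Sundays at 28- or 35-day spacing (28, 28, 35).
The pattern: 4th Sunday of the month.
July 1999 — 4th Sunday is July 25, 1999.
August 1999 — 4th Sunday is August 22, 1999.
4th Sunday of September 1999: September 26, 1999.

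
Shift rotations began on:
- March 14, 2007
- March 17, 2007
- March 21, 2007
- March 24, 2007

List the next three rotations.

Every event lands on a Wednesday or Saturday (gaps cycle 3, 4, 3).
So the schedule is: every Wednesday and Saturday.
The following Wednesday is March 28, 2007.
Next Saturday: March 31, 2007.
Next Wednesday: April 4, 2007.

March 28, 2007; March 31, 2007; April 4, 2007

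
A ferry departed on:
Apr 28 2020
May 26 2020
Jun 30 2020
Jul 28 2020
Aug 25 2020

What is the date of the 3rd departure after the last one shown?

Every date is a Tuesday; gaps 28, 35, 28, 28 days.
Each is the last Tuesday of its month (at least one falls on the 29th or later, ruling out '4th Tuesday').
September 2020 ends with Tuesday Sep 29 2020.
October 2020 ends with Tuesday Oct 27 2020.
November 2020 ends with Tuesday Nov 24 2020.

Nov 24 2020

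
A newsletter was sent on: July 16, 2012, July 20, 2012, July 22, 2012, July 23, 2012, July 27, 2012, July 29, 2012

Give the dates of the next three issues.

July 30, 2012; August 3, 2012; August 5, 2012

Gaps: 4, 2, 1, 4, 2 days — not constant, but cyclic with period 3.
The events fall on every Monday, Friday and Sunday.
The following Monday is July 30, 2012.
The following Friday is August 3, 2012.
Next Sunday: August 5, 2012.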